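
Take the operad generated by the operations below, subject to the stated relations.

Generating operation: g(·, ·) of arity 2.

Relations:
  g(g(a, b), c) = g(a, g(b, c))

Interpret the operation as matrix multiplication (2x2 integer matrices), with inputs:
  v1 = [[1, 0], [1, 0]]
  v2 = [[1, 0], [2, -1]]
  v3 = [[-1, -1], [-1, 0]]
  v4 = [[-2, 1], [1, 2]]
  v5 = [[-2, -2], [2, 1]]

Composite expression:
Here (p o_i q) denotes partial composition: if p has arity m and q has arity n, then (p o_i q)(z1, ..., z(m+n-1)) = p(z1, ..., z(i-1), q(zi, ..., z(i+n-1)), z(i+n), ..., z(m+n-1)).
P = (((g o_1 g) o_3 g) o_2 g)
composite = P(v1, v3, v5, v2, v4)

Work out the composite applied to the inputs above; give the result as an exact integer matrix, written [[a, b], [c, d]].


[[-5, 0], [-5, 0]]

g(v3, v5) = [[0, 1], [2, 2]]
g(v1, g(v3, v5)) = [[0, 1], [0, 1]]
g(v2, v4) = [[-2, 1], [-5, 0]]
g(g(v1, g(v3, v5)), g(v2, v4)) = [[-5, 0], [-5, 0]]


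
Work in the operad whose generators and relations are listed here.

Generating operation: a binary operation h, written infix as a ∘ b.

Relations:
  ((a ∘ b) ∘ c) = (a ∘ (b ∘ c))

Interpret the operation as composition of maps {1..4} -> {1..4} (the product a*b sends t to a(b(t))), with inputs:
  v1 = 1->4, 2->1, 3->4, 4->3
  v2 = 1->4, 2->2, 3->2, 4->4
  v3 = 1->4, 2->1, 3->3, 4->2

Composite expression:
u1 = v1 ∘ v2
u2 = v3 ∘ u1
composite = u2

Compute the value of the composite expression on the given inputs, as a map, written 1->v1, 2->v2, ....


1->3, 2->4, 3->4, 4->3

(v1 ∘ v2) = 1->3, 2->1, 3->1, 4->3
(v3 ∘ (v1 ∘ v2)) = 1->3, 2->4, 3->4, 4->3


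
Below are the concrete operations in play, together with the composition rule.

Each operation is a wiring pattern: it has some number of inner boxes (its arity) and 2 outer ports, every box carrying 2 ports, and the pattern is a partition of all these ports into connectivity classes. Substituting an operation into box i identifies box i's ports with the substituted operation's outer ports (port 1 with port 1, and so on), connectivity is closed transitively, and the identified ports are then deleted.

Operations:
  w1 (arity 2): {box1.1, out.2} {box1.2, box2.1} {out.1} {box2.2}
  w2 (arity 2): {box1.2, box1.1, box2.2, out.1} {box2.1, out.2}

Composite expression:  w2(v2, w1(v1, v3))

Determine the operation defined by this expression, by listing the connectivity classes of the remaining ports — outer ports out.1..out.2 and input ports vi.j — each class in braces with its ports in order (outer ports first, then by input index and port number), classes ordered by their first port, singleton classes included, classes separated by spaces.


{out.1, v1.1, v2.1, v2.2} {out.2} {v1.2, v3.1} {v3.2}

Substituting into w2 glues patterns; closure does the rest.
stage w1: inputs (v1, v3), connectivity {out.1} {out.2, v1.1} {v1.2, v3.1} {v3.2}, out.j its boundary
stage w2: inputs (v2, v1, v3), connectivity {out.1, v1.1, v2.1, v2.2} {out.2} {v1.2, v3.1} {v3.2}, out.j its boundary


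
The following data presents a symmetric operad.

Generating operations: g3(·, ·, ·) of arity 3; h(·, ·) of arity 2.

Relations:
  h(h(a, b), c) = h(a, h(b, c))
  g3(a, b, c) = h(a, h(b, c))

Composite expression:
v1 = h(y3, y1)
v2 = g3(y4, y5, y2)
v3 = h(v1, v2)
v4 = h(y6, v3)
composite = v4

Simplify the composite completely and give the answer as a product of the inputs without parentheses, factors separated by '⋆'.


y6 ⋆ y3 ⋆ y1 ⋆ y4 ⋆ y5 ⋆ y2

Under associativity of h, the answer is the y's in reading order.
h(y3, y1) reduces to y3 ⋆ y1
g3(y4, y5, y2) reduces to y4 ⋆ y5 ⋆ y2
h(h(y3, y1), g3(y4, y5, y2)) reduces to y3 ⋆ y1 ⋆ y4 ⋆ y5 ⋆ y2
h(y6, h(h(y3, y1), g3(y4, y5, y2))) reduces to y6 ⋆ y3 ⋆ y1 ⋆ y4 ⋆ y5 ⋆ y2


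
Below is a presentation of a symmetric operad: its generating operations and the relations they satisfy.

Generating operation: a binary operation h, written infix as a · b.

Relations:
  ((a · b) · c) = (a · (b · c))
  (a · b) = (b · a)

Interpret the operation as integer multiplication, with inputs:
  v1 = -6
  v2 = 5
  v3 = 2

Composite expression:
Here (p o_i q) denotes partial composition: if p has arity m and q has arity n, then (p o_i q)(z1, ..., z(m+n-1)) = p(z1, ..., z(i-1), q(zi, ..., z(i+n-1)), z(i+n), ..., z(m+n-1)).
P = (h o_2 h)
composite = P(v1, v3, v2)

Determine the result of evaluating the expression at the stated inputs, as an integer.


-60

(v3 · v2) = 10
(v1 · (v3 · v2)) = -60


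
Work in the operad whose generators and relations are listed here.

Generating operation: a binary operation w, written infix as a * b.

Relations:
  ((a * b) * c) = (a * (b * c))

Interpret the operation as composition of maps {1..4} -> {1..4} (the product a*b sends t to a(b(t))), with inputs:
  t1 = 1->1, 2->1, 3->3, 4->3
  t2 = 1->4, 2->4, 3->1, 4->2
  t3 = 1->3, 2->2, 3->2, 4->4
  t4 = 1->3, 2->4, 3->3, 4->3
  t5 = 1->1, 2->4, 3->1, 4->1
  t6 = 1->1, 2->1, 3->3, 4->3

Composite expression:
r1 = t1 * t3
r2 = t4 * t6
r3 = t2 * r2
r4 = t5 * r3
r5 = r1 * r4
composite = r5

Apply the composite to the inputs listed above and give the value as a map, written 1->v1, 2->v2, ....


1->3, 2->3, 3->3, 4->3

(t1 * t3) = 1->3, 2->1, 3->1, 4->3
(t4 * t6) = 1->3, 2->3, 3->3, 4->3
(t2 * (t4 * t6)) = 1->1, 2->1, 3->1, 4->1
(t5 * (t2 * (t4 * t6))) = 1->1, 2->1, 3->1, 4->1
((t1 * t3) * (t5 * (t2 * (t4 * t6)))) = 1->3, 2->3, 3->3, 4->3


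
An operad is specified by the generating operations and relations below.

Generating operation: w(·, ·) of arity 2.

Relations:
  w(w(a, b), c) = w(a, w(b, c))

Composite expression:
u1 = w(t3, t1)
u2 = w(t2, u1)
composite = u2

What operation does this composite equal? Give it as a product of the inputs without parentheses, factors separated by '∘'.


t2 ∘ t3 ∘ t1

The w-tree's shape is irrelevant; the t-reading-order decides.
w(t3, t1) reduces to t3 ∘ t1
w(t2, w(t3, t1)) reduces to t2 ∘ t3 ∘ t1


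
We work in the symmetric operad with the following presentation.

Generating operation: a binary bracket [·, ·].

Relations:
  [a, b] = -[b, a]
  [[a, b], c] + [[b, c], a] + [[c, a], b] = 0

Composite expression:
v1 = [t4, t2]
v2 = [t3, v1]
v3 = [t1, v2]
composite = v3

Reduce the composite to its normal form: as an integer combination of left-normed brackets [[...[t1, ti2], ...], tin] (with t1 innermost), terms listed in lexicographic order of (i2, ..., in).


Expand each bracket as ab - ba; the t1-initial words give the coefficients.
Composite bracket: [t1, [t3, [t4, t2]]]
Under [a, b] = ab - ba we get 8 signed associative words (2^3 = 8).
Keep just the words that open with t1:
  the word t1t2t4t3 carries sign +1 and contributes +[[[t1, t2], t4], t3]
  the word t1t3t2t4 carries sign -1 and contributes -[[[t1, t3], t2], t4]
  the word t1t3t4t2 carries sign +1 and contributes +[[[t1, t3], t4], t2]
  the word t1t4t2t3 carries sign -1 and contributes -[[[t1, t4], t2], t3]

[[[t1, t2], t4], t3] - [[[t1, t3], t2], t4] + [[[t1, t3], t4], t2] - [[[t1, t4], t2], t3]


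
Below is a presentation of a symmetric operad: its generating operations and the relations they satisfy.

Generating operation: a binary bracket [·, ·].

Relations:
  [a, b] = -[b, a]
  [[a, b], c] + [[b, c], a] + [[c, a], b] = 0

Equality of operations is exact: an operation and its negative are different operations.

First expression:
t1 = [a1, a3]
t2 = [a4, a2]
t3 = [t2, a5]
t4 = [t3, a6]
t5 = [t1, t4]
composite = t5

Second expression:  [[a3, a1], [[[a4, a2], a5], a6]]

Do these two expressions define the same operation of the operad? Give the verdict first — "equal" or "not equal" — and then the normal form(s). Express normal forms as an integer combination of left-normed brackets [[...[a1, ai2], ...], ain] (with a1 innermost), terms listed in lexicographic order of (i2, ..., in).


not equal; first: -[[[[[a1, a3], a2], a4], a5], a6] + [[[[[a1, a3], a4], a2], a5], a6] + [[[[[a1, a3], a5], a2], a4], a6] - [[[[[a1, a3], a5], a4], a2], a6] + [[[[[a1, a3], a6], a2], a4], a5] - [[[[[a1, a3], a6], a4], a2], a5] - [[[[[a1, a3], a6], a5], a2], a4] + [[[[[a1, a3], a6], a5], a4], a2]; second: [[[[[a1, a3], a2], a4], a5], a6] - [[[[[a1, a3], a4], a2], a5], a6] - [[[[[a1, a3], a5], a2], a4], a6] + [[[[[a1, a3], a5], a4], a2], a6] - [[[[[a1, a3], a6], a2], a4], a5] + [[[[[a1, a3], a6], a4], a2], a5] + [[[[[a1, a3], a6], a5], a2], a4] - [[[[[a1, a3], a6], a5], a4], a2]

The first expression, normalized: -[[[[[a1, a3], a2], a4], a5], a6] + [[[[[a1, a3], a4], a2], a5], a6] + [[[[[a1, a3], a5], a2], a4], a6] - [[[[[a1, a3], a5], a4], a2], a6] + [[[[[a1, a3], a6], a2], a4], a5] - [[[[[a1, a3], a6], a4], a2], a5] - [[[[[a1, a3], a6], a5], a2], a4] + [[[[[a1, a3], a6], a5], a4], a2]
The second expression, normalized: [[[[[a1, a3], a2], a4], a5], a6] - [[[[[a1, a3], a4], a2], a5], a6] - [[[[[a1, a3], a5], a2], a4], a6] + [[[[[a1, a3], a5], a4], a2], a6] - [[[[[a1, a3], a6], a2], a4], a5] + [[[[[a1, a3], a6], a4], a2], a5] + [[[[[a1, a3], a6], a5], a2], a4] - [[[[[a1, a3], a6], a5], a4], a2]
No match — not equal.


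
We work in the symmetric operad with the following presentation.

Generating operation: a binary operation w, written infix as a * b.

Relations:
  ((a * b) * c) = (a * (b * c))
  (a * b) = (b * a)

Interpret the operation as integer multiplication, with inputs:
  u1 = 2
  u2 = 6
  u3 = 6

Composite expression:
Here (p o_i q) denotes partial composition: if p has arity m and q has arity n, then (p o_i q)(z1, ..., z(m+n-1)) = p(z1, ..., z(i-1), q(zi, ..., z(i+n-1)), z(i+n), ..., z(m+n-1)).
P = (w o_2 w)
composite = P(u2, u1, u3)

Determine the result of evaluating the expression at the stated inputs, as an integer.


(u1 * u3) = 12
(u2 * (u1 * u3)) = 72

72


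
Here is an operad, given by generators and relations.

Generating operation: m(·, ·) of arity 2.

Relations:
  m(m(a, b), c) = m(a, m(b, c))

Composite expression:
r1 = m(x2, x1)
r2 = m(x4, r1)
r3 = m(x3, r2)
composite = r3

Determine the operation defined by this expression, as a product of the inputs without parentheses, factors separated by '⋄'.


Every regrouping of m is equal, so read the x-inputs in written order.
m(x2, x1) unparenthesizes to x2 ⋄ x1
m(x4, m(x2, x1)) unparenthesizes to x4 ⋄ x2 ⋄ x1
m(x3, m(x4, m(x2, x1))) unparenthesizes to x3 ⋄ x4 ⋄ x2 ⋄ x1

x3 ⋄ x4 ⋄ x2 ⋄ x1


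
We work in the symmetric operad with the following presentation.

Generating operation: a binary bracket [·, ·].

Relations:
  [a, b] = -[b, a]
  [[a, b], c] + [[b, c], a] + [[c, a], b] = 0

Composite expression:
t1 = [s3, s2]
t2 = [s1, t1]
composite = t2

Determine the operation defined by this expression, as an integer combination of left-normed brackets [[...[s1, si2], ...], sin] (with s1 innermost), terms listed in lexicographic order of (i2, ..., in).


A multilinear Lie element is pinned by s1-initial words (s1 innermost).
Composite bracket: [s1, [s3, s2]]
Full expansion: 4 signed words from ab - ba (2^2 = 4).
The s1-initial words carry the normal form:
  sign of s1s2s3 is -1, so it contributes -[[s1, s2], s3]
  sign of s1s3s2 is +1, so it contributes +[[s1, s3], s2]

-[[s1, s2], s3] + [[s1, s3], s2]


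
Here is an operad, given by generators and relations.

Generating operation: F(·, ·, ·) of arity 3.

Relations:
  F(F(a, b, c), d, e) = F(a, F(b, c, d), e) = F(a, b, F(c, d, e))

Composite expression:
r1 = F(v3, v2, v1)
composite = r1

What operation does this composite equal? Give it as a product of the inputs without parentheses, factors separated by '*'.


Under associativity of F, the answer is the v's in reading order.
F(v3, v2, v1) flattens to v3 * v2 * v1

v3 * v2 * v1


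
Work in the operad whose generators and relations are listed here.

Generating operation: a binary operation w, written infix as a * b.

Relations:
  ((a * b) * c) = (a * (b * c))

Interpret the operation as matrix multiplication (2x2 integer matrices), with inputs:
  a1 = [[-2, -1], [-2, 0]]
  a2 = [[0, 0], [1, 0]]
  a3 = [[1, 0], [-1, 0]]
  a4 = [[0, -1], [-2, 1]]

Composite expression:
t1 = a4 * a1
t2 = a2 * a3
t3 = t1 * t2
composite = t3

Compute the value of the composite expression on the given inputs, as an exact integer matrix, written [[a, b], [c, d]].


[[0, 0], [2, 0]]

(a4 * a1) = [[2, 0], [2, 2]]
(a2 * a3) = [[0, 0], [1, 0]]
((a4 * a1) * (a2 * a3)) = [[0, 0], [2, 0]]


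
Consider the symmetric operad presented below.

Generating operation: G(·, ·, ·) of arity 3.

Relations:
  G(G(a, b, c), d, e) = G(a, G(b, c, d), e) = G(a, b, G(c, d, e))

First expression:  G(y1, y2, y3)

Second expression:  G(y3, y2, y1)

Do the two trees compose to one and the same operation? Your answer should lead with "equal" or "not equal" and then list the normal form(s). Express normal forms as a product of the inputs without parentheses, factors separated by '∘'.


not equal; the first gives y1 ∘ y2 ∘ y3 and the second y3 ∘ y2 ∘ y1


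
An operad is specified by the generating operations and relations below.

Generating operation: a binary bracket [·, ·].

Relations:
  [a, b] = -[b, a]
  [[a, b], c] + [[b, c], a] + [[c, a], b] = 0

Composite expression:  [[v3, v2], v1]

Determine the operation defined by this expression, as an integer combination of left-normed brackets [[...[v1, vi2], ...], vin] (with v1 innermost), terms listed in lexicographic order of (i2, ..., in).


[[v1, v2], v3] - [[v1, v3], v2]

Expand each bracket as ab - ba; the v1-initial words give the coefficients.
Composite bracket: [[v3, v2], v1]
Expanding via [a, b] = ab - ba: 4 signed words (2^2 = 4).
Keep just the words that open with v1:
  word v1v2v3 has sign +1, contributing +[[v1, v2], v3]
  word v1v3v2 has sign -1, contributing -[[v1, v3], v2]


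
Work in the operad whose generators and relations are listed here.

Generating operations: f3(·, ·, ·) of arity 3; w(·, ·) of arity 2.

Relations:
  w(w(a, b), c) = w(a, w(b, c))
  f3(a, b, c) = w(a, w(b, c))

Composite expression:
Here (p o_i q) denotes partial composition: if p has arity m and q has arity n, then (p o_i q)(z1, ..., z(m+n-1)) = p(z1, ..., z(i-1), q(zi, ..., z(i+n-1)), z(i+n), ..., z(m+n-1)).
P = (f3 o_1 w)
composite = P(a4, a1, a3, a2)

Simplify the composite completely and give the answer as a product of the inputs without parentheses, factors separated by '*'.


a4 * a1 * a3 * a2


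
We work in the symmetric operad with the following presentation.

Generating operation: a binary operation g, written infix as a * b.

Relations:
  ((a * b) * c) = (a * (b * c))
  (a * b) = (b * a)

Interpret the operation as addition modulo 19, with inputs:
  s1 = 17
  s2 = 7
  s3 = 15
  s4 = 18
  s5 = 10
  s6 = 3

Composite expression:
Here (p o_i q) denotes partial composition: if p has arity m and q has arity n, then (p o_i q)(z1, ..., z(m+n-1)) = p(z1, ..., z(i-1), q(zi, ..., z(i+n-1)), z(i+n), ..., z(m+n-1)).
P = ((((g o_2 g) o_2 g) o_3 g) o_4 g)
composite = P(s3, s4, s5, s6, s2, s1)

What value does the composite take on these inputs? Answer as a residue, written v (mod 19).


(s6 * s2) = 10
(s5 * (s6 * s2)) = 1
(s4 * (s5 * (s6 * s2))) = 0
((s4 * (s5 * (s6 * s2))) * s1) = 17
(s3 * ((s4 * (s5 * (s6 * s2))) * s1)) = 13

13 (mod 19)


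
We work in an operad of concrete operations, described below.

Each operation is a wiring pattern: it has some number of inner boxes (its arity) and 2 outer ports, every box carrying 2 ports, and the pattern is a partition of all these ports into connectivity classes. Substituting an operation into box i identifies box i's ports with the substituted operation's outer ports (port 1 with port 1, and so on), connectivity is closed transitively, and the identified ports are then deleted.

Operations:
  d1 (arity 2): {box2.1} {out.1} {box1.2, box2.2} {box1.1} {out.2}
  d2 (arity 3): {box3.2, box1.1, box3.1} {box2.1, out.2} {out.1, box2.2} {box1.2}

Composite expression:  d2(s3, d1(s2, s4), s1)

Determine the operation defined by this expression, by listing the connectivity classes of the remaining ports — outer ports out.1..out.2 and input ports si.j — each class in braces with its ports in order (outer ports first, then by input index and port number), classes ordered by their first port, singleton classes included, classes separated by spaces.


After gluing at d2, chains via deleted ports link the s-ports.
through d1, on inputs (s2, s4): {out.1} {out.2} {s2.1} {s2.2, s4.2} {s4.1} (out.j = stage outer ports)
through d2, on inputs (s3, s2, s4, s1): {out.1} {out.2} {s1.1, s1.2, s3.1} {s2.1} {s2.2, s4.2} {s3.2} {s4.1} (out.j = stage outer ports)

{out.1} {out.2} {s1.1, s1.2, s3.1} {s2.1} {s2.2, s4.2} {s3.2} {s4.1}


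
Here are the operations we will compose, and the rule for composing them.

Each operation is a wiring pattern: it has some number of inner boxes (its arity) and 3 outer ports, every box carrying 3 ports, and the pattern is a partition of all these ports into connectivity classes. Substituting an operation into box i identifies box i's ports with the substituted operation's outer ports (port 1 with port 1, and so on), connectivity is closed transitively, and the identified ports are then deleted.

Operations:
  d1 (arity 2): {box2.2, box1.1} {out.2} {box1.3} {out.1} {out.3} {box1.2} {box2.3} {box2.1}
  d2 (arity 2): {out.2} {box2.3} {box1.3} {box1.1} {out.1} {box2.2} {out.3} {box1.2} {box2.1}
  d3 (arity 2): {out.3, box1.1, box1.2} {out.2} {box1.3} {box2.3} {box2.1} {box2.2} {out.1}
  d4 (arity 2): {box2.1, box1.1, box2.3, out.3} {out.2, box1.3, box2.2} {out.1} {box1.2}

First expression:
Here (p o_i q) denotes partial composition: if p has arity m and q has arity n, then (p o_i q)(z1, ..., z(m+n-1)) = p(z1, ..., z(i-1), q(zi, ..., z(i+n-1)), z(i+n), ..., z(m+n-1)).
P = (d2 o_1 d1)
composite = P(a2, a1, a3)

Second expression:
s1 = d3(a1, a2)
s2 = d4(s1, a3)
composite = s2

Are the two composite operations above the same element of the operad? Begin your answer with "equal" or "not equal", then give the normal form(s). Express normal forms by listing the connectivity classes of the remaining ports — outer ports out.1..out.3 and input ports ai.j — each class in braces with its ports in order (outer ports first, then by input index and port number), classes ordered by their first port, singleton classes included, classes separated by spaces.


not equal: they reduce to {out.1} {out.2} {out.3} {a1.1} {a1.2, a2.1} {a1.3} {a2.2} {a2.3} {a3.1} {a3.2} {a3.3} and {out.1} {out.2, a1.1, a1.2, a3.2} {out.3, a3.1, a3.3} {a1.3} {a2.1} {a2.2} {a2.3}

Normal form of the first expression: {out.1} {out.2} {out.3} {a1.1} {a1.2, a2.1} {a1.3} {a2.2} {a2.3} {a3.1} {a3.2} {a3.3}
Normal form of the second expression: {out.1} {out.2, a1.1, a1.2, a3.2} {out.3, a3.1, a3.3} {a1.3} {a2.1} {a2.2} {a2.3}
No match — not equal.


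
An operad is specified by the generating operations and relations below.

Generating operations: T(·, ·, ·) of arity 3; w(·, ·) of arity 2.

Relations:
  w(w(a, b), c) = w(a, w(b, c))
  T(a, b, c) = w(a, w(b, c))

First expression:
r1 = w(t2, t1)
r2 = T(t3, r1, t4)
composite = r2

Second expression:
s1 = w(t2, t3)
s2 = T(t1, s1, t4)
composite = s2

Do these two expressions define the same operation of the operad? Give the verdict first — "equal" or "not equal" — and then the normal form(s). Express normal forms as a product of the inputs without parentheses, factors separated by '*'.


not equal; the first gives t3 * t2 * t1 * t4 and the second t1 * t2 * t3 * t4

The first expression reduces to t3 * t2 * t1 * t4
The second expression reduces to t1 * t2 * t3 * t4
The forms do not match — not equal.


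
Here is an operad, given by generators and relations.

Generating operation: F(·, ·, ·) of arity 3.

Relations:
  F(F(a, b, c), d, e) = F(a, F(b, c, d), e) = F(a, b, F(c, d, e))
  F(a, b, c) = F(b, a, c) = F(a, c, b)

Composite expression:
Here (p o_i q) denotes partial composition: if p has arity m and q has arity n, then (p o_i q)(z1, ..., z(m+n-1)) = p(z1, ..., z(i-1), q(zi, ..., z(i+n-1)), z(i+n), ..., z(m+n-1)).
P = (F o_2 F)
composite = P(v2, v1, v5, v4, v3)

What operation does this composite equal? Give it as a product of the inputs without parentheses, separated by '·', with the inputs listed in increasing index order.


Reordering under F is free, so list the v-inputs canonically.
F(v1, v5, v4) linearizes to v1 · v5 · v4
F(v2, F(v1, v5, v4), v3) linearizes to v2 · v1 · v5 · v4 · v3
sorting the factors by input index: v1 · v2 · v3 · v4 · v5

v1 · v2 · v3 · v4 · v5


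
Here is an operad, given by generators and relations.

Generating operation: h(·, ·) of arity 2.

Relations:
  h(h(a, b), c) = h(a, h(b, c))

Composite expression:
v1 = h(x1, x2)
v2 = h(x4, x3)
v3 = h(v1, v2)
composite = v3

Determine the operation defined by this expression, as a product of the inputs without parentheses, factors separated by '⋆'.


x1 ⋆ x2 ⋆ x4 ⋆ x3


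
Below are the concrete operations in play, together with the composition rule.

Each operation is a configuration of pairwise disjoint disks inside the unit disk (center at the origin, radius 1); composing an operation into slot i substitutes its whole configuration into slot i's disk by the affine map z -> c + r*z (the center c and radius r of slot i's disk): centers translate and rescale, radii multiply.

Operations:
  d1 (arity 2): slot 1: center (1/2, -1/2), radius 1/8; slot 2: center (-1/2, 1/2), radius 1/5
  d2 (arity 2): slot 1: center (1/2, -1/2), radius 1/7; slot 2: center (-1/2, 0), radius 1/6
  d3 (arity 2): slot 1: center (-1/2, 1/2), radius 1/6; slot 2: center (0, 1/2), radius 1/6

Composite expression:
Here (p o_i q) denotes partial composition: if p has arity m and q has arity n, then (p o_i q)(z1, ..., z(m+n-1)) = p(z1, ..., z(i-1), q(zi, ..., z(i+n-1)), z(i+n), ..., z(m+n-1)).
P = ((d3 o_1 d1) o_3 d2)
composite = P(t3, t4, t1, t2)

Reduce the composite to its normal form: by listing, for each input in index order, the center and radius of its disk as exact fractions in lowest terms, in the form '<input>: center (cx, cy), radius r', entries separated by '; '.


t1: center (1/12, 5/12), radius 1/42; t2: center (-1/12, 1/2), radius 1/36; t3: center (-5/12, 5/12), radius 1/48; t4: center (-7/12, 7/12), radius 1/30

Affine substitution under d3: radii multiply and t-centers shift.
input t3: composing its 2 substitution steps yields center (-5/12, 5/12), radius 1/48
input t4: composing its 2 substitution steps yields center (-7/12, 7/12), radius 1/30
input t1: composing its 2 substitution steps yields center (1/12, 5/12), radius 1/42
input t2: composing its 2 substitution steps yields center (-1/12, 1/2), radius 1/36


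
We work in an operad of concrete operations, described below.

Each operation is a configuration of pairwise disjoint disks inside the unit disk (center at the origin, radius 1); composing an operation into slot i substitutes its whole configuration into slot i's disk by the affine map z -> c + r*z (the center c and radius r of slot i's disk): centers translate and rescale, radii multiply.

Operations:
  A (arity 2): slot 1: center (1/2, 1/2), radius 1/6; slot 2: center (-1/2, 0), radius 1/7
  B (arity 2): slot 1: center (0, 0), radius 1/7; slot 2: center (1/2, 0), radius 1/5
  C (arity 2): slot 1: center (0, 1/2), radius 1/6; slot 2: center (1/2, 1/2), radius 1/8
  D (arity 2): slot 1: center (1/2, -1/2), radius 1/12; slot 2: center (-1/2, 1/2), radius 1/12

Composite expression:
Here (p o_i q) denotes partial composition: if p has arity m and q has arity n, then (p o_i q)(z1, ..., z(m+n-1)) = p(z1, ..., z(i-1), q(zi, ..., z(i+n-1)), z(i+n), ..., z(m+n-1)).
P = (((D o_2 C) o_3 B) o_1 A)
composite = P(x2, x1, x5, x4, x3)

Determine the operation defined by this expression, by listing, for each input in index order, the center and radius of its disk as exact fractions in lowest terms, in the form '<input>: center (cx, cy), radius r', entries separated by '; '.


x1: center (11/24, -1/2), radius 1/84; x2: center (13/24, -11/24), radius 1/72; x3: center (-29/64, 13/24), radius 1/480; x4: center (-11/24, 13/24), radius 1/672; x5: center (-1/2, 13/24), radius 1/72


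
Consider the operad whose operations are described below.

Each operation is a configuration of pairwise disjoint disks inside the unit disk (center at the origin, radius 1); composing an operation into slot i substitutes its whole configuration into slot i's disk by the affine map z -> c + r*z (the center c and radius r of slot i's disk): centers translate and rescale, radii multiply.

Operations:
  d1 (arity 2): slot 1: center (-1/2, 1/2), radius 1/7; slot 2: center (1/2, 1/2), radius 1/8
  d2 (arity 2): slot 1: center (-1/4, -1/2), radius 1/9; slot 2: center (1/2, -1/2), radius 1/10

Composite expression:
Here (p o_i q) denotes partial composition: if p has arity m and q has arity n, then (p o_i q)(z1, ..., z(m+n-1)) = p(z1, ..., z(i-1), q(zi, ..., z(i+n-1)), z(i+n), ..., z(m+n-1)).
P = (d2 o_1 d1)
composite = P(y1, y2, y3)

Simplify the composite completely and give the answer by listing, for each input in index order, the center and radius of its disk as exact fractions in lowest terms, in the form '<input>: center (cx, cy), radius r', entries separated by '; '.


y1: center (-11/36, -4/9), radius 1/63; y2: center (-7/36, -4/9), radius 1/72; y3: center (1/2, -1/2), radius 1/10

Each y-disk chains the slot maps above it in d2; radii multiply.
tracing y1 down its 2-map path: center (-11/36, -4/9), radius 1/63
tracing y2 down its 2-map path: center (-7/36, -4/9), radius 1/72
tracing y3 down its 1-map path: center (1/2, -1/2), radius 1/10


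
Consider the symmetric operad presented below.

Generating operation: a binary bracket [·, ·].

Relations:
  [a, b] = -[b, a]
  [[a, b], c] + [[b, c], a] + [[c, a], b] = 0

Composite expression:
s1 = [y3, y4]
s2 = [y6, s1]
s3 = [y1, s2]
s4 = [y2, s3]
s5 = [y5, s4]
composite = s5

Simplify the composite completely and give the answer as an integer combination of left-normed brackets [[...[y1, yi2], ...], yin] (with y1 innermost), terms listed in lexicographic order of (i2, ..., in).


-[[[[[y1, y3], y4], y6], y2], y5] + [[[[[y1, y4], y3], y6], y2], y5] + [[[[[y1, y6], y3], y4], y2], y5] - [[[[[y1, y6], y4], y3], y2], y5]

A multilinear Lie element is pinned by y1-initial words (y1 innermost).
Composite bracket: [y5, [y2, [y1, [y6, [y3, y4]]]]]
Under [a, b] = ab - ba we get 32 signed associative words (2^5 = 32).
Words beginning with y1 determine it all:
  the word y1y3y4y6y2y5 carries sign -1 and contributes -[[[[[y1, y3], y4], y6], y2], y5]
  the word y1y4y3y6y2y5 carries sign +1 and contributes +[[[[[y1, y4], y3], y6], y2], y5]
  the word y1y6y3y4y2y5 carries sign +1 and contributes +[[[[[y1, y6], y3], y4], y2], y5]
  the word y1y6y4y3y2y5 carries sign -1 and contributes -[[[[[y1, y6], y4], y3], y2], y5]


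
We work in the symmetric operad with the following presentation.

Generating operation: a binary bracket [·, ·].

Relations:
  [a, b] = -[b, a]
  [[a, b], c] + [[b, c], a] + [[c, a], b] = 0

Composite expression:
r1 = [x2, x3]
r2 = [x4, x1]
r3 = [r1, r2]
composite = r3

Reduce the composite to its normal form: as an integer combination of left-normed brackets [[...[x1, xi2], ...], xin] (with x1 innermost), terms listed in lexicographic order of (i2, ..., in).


[[[x1, x4], x2], x3] - [[[x1, x4], x3], x2]


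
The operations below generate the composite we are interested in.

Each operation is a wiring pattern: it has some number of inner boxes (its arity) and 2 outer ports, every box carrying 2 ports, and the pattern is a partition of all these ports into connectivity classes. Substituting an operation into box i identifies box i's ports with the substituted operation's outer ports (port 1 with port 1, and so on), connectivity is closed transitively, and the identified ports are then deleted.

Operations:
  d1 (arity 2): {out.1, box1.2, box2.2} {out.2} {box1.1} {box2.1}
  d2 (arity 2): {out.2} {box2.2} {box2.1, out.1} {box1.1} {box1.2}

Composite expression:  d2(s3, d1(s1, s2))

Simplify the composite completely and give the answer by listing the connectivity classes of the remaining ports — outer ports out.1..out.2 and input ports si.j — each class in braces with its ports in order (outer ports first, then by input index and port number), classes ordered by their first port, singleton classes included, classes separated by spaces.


{out.1, s1.2, s2.2} {out.2} {s1.1} {s2.1} {s3.1} {s3.2}

Connectivity passes through glued d2-boundaries; trace each wire chain.
stage d1: inputs (s1, s2), connectivity {out.1, s1.2, s2.2} {out.2} {s1.1} {s2.1}, out.j its boundary
stage d2: inputs (s3, s1, s2), connectivity {out.1, s1.2, s2.2} {out.2} {s1.1} {s2.1} {s3.1} {s3.2}, out.j its boundary


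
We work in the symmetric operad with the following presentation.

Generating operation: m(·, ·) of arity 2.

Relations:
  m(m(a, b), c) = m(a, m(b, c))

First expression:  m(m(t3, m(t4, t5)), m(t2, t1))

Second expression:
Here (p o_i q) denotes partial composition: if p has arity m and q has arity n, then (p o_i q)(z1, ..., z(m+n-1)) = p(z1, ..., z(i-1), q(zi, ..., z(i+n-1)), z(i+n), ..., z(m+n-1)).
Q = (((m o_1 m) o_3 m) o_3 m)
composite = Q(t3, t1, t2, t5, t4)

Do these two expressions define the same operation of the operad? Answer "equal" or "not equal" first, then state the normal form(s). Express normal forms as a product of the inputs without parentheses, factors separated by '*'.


The first expression reduces to t3 * t4 * t5 * t2 * t1
The second expression reduces to t3 * t1 * t2 * t5 * t4
Different reductions; not equal.

not equal; the first gives t3 * t4 * t5 * t2 * t1 and the second t3 * t1 * t2 * t5 * t4


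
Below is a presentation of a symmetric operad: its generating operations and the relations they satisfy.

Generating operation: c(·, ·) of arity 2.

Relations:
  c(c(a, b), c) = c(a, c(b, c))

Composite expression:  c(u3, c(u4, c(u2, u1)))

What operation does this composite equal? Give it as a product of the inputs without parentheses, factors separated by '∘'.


u3 ∘ u4 ∘ u2 ∘ u1

Every regrouping of c is equal, so read the u-inputs in written order.
c(u2, u1) reduces to u2 ∘ u1
c(u4, c(u2, u1)) reduces to u4 ∘ u2 ∘ u1
c(u3, c(u4, c(u2, u1))) reduces to u3 ∘ u4 ∘ u2 ∘ u1


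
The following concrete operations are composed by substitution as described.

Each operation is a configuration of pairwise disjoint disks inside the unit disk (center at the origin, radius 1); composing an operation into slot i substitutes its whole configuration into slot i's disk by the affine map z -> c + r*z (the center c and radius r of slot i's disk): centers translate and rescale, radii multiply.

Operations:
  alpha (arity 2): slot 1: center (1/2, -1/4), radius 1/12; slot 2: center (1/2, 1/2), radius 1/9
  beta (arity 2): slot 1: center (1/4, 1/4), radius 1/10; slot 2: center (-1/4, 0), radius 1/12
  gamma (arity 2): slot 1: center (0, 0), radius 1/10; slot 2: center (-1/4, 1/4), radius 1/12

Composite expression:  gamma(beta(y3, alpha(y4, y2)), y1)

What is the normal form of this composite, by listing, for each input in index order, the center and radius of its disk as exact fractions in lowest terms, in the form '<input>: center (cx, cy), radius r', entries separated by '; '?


Nesting under gamma composes maps z -> c + r*z down each y-path.
input y3: composing its 2 substitution steps yields center (1/40, 1/40), radius 1/100
input y4: composing its 3 substitution steps yields center (-1/48, -1/480), radius 1/1440
input y2: composing its 3 substitution steps yields center (-1/48, 1/240), radius 1/1080
input y1: composing its 1 substitution step yields center (-1/4, 1/4), radius 1/12

y1: center (-1/4, 1/4), radius 1/12; y2: center (-1/48, 1/240), radius 1/1080; y3: center (1/40, 1/40), radius 1/100; y4: center (-1/48, -1/480), radius 1/1440


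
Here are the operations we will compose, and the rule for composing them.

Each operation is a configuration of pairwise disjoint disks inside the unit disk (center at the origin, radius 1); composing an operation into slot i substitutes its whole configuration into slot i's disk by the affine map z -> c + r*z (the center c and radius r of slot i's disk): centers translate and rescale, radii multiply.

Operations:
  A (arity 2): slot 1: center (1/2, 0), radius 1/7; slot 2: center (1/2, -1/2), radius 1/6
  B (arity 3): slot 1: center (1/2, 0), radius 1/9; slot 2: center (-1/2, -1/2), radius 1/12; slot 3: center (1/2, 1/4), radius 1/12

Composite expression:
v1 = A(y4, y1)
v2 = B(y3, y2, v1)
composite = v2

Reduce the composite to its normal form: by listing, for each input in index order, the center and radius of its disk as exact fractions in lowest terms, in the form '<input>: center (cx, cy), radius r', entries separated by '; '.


y1: center (13/24, 5/24), radius 1/72; y2: center (-1/2, -1/2), radius 1/12; y3: center (1/2, 0), radius 1/9; y4: center (13/24, 1/4), radius 1/84

Only the slot chain above each y matters under B; compose those maps.
y3 passes through 1 substitution, ending at center (1/2, 0), radius 1/9
y2 passes through 1 substitution, ending at center (-1/2, -1/2), radius 1/12
y4 passes through 2 substitutions, ending at center (13/24, 1/4), radius 1/84
y1 passes through 2 substitutions, ending at center (13/24, 5/24), radius 1/72


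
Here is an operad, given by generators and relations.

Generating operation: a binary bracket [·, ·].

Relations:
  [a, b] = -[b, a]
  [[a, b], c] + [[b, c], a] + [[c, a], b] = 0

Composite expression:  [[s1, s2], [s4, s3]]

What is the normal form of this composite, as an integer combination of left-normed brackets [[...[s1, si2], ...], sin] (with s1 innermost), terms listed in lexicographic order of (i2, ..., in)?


Antisymmetry and Jacobi reduce to s1-anchored left-normed brackets.
Composite bracket: [[s1, s2], [s4, s3]]
Each bracket splits as ab - ba, giving 8 signed words (2^3 = 8).
Coefficients come from the s1-initial words:
  from s1s2s3s4, sign -1: term -[[[s1, s2], s3], s4]
  from s1s2s4s3, sign +1: term +[[[s1, s2], s4], s3]

-[[[s1, s2], s3], s4] + [[[s1, s2], s4], s3]


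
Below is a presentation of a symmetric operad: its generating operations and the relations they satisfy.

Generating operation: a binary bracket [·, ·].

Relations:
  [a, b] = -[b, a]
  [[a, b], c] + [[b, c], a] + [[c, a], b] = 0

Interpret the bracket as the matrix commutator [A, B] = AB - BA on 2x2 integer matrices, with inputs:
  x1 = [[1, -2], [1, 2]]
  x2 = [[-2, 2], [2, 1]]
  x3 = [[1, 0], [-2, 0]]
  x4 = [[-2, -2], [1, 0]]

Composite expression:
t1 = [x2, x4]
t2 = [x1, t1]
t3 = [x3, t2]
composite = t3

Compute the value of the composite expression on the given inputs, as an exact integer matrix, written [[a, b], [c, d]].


[x2, x4] = [[6, 10], [-1, -6]]
[x1, [x2, x4]] = [[-8, 14], [11, 8]]
[x3, [x1, [x2, x4]]] = [[28, 14], [21, -28]]

[[28, 14], [21, -28]]


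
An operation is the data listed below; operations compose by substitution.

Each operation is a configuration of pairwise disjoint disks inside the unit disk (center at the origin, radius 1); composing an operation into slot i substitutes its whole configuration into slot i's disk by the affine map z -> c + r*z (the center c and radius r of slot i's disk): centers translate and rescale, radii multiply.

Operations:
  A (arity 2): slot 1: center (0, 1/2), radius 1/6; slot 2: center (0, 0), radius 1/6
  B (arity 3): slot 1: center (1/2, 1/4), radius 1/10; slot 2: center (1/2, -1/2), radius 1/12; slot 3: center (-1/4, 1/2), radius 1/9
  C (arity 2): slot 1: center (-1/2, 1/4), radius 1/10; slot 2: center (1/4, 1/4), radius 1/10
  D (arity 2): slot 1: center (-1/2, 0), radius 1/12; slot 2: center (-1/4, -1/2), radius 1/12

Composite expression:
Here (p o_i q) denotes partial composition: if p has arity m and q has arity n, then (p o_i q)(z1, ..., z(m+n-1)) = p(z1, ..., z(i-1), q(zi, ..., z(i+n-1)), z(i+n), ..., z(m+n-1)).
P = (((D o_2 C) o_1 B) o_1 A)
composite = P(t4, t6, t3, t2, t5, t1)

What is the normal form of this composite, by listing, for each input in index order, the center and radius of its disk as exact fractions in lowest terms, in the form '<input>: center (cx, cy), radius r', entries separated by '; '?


Below D, radii multiply path by path; the t-disk centers shift.
for t4, the 3-step affine chain lands on center (-11/24, 1/40), radius 1/720
for t6, the 3-step affine chain lands on center (-11/24, 1/48), radius 1/720
for t3, the 2-step affine chain lands on center (-11/24, -1/24), radius 1/144
for t2, the 2-step affine chain lands on center (-25/48, 1/24), radius 1/108
for t5, the 2-step affine chain lands on center (-7/24, -23/48), radius 1/120
for t1, the 2-step affine chain lands on center (-11/48, -23/48), radius 1/120

t1: center (-11/48, -23/48), radius 1/120; t2: center (-25/48, 1/24), radius 1/108; t3: center (-11/24, -1/24), radius 1/144; t4: center (-11/24, 1/40), radius 1/720; t5: center (-7/24, -23/48), radius 1/120; t6: center (-11/24, 1/48), radius 1/720


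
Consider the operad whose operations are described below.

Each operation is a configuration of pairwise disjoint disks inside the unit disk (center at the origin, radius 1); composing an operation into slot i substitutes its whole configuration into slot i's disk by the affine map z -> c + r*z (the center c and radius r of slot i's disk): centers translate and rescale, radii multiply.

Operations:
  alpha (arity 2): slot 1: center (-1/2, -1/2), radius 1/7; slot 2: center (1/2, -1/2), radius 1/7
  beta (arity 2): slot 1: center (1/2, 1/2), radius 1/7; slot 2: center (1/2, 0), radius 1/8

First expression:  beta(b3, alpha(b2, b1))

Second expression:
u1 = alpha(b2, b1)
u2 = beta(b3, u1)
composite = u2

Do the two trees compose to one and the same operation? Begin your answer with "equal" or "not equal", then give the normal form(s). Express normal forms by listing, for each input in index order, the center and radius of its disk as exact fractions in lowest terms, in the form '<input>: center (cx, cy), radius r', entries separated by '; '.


Reducing the first expression gives b1: center (9/16, -1/16), radius 1/56; b2: center (7/16, -1/16), radius 1/56; b3: center (1/2, 1/2), radius 1/7
Reducing the second expression gives b1: center (9/16, -1/16), radius 1/56; b2: center (7/16, -1/16), radius 1/56; b3: center (1/2, 1/2), radius 1/7
One common form — equal.

equal — both sides give b1: center (9/16, -1/16), radius 1/56; b2: center (7/16, -1/16), radius 1/56; b3: center (1/2, 1/2), radius 1/7


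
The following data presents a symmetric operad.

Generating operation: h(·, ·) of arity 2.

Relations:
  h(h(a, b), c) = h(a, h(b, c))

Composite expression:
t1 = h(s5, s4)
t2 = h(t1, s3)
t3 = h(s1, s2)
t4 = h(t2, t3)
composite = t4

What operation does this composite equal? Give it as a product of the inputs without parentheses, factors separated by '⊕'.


s5 ⊕ s4 ⊕ s3 ⊕ s1 ⊕ s2

The h-tree's shape is irrelevant; the s-reading-order decides.
h(s5, s4) collapses to s5 ⊕ s4
h(h(s5, s4), s3) collapses to s5 ⊕ s4 ⊕ s3
h(s1, s2) collapses to s1 ⊕ s2
h(h(h(s5, s4), s3), h(s1, s2)) collapses to s5 ⊕ s4 ⊕ s3 ⊕ s1 ⊕ s2


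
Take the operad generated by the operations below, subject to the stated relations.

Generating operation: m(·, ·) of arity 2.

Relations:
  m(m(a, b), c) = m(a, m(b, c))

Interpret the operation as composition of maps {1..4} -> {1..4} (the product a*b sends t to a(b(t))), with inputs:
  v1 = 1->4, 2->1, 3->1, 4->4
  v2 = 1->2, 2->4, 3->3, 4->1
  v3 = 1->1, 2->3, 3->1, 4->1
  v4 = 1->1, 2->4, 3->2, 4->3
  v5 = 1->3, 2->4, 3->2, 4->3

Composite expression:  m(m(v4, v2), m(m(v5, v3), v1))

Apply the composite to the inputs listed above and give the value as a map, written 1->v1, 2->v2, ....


m(v4, v2) = 1->4, 2->3, 3->2, 4->1
m(v5, v3) = 1->3, 2->2, 3->3, 4->3
m(m(v5, v3), v1) = 1->3, 2->3, 3->3, 4->3
m(m(v4, v2), m(m(v5, v3), v1)) = 1->2, 2->2, 3->2, 4->2

1->2, 2->2, 3->2, 4->2


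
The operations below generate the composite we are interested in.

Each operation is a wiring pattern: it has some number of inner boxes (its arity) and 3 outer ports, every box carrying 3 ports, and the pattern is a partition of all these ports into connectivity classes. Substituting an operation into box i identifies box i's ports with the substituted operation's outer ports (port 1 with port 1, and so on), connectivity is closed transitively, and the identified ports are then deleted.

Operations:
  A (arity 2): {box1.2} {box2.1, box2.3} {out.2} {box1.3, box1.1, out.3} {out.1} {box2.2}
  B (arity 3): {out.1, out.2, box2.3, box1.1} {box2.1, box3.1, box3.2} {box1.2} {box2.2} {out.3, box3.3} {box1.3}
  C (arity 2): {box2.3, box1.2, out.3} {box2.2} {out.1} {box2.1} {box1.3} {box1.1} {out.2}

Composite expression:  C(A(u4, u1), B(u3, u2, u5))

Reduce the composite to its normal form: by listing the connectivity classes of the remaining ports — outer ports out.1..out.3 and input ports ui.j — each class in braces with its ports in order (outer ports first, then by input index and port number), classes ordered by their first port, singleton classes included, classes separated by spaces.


{out.1} {out.2} {out.3, u5.3} {u1.1, u1.3} {u1.2} {u2.1, u5.1, u5.2} {u2.2} {u2.3, u3.1} {u3.2} {u3.3} {u4.1, u4.3} {u4.2}

Reachability decides: close wires over C-identified ports.
the subtree at A composes to {out.1} {out.2} {out.3, u4.1, u4.3} {u1.1, u1.3} {u1.2} {u4.2} on (u4, u1); out.j = own outer ports
the subtree at B composes to {out.1, out.2, u2.3, u3.1} {out.3, u5.3} {u2.1, u5.1, u5.2} {u2.2} {u3.2} {u3.3} on (u3, u2, u5); out.j = own outer ports
the subtree at C composes to {out.1} {out.2} {out.3, u5.3} {u1.1, u1.3} {u1.2} {u2.1, u5.1, u5.2} {u2.2} {u2.3, u3.1} {u3.2} {u3.3} {u4.1, u4.3} {u4.2} on (u4, u1, u3, u2, u5); out.j = own outer ports
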